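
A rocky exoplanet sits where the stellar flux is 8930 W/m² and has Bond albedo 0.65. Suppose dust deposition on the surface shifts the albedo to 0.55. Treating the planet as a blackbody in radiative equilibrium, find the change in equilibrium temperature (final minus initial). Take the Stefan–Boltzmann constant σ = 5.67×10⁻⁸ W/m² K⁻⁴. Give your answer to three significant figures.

With α = 0.65, T₁ = 342.6 K.
With α = 0.55, T₂ = 364.8 K.
Change: 364.8 − 342.6 = 22.22 K.

22.2 K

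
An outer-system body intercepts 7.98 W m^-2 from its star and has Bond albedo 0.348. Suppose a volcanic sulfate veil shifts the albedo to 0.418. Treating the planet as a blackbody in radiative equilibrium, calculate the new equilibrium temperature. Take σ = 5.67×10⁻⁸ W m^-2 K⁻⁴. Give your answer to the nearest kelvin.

New equilibrium: T₂ = [(1−0.418)·7.980/(4σ)]^(1/4) = 67.27 K.

67 K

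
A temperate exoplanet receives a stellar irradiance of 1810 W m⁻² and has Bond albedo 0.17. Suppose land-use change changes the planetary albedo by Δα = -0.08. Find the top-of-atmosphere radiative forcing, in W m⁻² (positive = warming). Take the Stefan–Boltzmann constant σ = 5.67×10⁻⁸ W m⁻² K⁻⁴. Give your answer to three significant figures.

36.2 W m⁻²

TOA radiative forcing: ΔF = −S·Δα/4 = −1810·(-0.08)/4 = 36.20 W m⁻².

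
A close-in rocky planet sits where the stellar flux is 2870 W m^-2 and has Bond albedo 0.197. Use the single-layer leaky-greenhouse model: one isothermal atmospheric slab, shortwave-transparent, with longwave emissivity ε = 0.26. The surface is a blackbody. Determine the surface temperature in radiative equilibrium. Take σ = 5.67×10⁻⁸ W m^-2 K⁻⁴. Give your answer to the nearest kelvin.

Effective emission temperature (TOA balance): σT_e⁴ = S(1−α)/4 = 576.2 W m^-2 → T_e = 317.5 K.
Surface balance with a leaky layer gives σT_s⁴ = σT_e⁴·2/(2−ε), so T_s = T_e·[2/(2−0.26)]^(1/4) = 328.7 K.

329 kelvin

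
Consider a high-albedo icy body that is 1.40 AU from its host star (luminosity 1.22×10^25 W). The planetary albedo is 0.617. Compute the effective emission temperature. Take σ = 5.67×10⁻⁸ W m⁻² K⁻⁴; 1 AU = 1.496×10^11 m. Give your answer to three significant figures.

Orbital distance: d = 1.40 AU = 2.094×10^11 m.
Flux at the orbit: S = L/(4πd²) = 1.22×10^25/(4π·(2.09×10^11)²) = 22.13 W m⁻².
Absorbed flux (global mean): S(1−α)/4 = 22.13·0.383/4 = 2.119 W m⁻².
Set σT⁴ = 2.119 → T = (2.119/σ)^(1/4) = 78.19 K.

78.2 K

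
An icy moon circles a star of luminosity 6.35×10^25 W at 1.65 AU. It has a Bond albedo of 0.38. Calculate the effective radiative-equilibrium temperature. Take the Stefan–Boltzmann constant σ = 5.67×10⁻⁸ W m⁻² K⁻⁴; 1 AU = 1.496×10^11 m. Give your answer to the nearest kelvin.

d = 1.65 × 1.496×10^11 m = 2.468×10^11 m.
Spreading L over a sphere of radius d: S = 6.35×10^25/(4π·2.47×10^11²) = 82.93 W m⁻².
Absorbed flux (global mean): S(1−α)/4 = 82.93·0.62/4 = 12.85 W m⁻².
Balancing against σT⁴: T = (12.85/5.67×10⁻⁸)^(1/4) = 122.7 K.

123 K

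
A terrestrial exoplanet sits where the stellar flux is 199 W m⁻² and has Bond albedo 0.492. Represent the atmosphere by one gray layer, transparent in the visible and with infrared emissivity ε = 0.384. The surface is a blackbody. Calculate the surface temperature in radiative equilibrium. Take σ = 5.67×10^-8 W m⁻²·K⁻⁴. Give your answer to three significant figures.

153 kelvin

The planet radiates to space at T_e = [S(1−α)/(4σ)]^(1/4) = 145.3 K.
For a single slab of emissivity ε, T_s⁴ = 2T_e⁴/(2−ε); thus T_s = 145.3·(1.238)^(1/4) = 153.3 K.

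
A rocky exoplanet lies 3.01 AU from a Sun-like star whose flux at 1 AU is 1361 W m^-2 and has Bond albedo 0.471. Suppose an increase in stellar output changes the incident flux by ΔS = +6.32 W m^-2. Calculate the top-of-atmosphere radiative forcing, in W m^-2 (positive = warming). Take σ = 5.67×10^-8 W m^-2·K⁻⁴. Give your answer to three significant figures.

Flux at the orbit: S = 1361/(3.01)² = 150.2 W m^-2.
TOA radiative forcing: ΔF = (1−α)ΔS/4 = 0.529·(+6.32)/4 = 0.8358 W m^-2.

0.836 W m^-2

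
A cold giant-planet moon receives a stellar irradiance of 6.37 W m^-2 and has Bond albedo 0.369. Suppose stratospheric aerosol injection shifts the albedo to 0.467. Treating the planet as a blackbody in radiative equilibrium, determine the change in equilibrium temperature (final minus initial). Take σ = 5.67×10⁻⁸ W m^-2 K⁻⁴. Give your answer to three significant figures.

With α = 0.369, T₁ = 64.88 K.
Final:   T₂ = [S(1−0.467)/(4σ)]^(1/4) = 62.20 K.
ΔT = T₂ − T₁ = -2.681 K.

-2.68 kelvin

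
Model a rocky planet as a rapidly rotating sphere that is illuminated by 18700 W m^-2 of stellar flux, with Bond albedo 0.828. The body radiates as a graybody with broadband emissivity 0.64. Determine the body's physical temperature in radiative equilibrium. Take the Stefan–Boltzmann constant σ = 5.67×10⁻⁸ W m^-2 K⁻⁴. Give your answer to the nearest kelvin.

386 K

Averaging over the sphere, the absorbed flux is S(1−α)/4 = 804.1 W m^-2.
Radiative balance εσT⁴ = 804.1 gives T = [804.1/(0.64·σ)]^(1/4) = 385.8 K.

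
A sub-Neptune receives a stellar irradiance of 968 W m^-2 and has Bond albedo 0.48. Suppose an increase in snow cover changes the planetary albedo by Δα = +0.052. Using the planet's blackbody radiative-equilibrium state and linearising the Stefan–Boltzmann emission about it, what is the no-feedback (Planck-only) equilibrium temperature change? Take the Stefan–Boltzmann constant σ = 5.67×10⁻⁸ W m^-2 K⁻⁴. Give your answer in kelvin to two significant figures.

Reference equilibrium: T_e = [S(1−α)/(4σ)]^(1/4) = 217.0 K.
ΔF = −(S/4)Δα = −(968.0/4)×(+0.052) = -12.58 W m^-2.
Planck response: λ_P = 4σT_e³ = 4·5.67×10⁻⁸·(217.0)³ = 2.319 W m^-2/K.
Hence the no-feedback warming is ΔF/(4σT_e³) = -5.43 K.

-5.4 kelvin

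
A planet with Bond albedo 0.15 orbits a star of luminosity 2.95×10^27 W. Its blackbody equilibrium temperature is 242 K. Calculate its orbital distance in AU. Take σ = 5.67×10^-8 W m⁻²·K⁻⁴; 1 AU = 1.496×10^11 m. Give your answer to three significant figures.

3.39 AU

Required flux: S = 4σT⁴/(1−α) = 915.1 W m⁻².
Then d = [L/(4πS)]^(1/2) = 5.065×10^11 m, i.e. 3.386 AU.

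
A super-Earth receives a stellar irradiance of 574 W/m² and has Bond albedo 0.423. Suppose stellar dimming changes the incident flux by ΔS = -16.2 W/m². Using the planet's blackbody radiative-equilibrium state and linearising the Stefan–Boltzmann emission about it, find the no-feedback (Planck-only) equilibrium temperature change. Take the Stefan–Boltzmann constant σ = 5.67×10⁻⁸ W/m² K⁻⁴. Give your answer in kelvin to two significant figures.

-1.4 K

The baseline emission temperature is T_e = 195.5 K.
ΔF = Δ[S(1−α)]/4 = (1−0.423)·-16.2/4 = -2.337 W/m².
The Planck feedback parameter is 4σT_e³ = 1.694 W/m²/K.
Hence the no-feedback warming is ΔF/(4σT_e³) = -1.38 K.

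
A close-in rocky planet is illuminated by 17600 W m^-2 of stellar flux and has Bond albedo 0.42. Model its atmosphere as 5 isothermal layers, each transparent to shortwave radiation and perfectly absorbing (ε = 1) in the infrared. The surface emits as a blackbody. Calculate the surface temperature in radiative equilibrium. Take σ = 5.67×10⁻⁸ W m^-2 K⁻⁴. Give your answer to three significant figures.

The effective emission temperature is T_e = [S(1−α)/(4σ)]^¼ = 460.6 K.
With N = 5 opaque layers, T_s = (N+1)^(1/4)·T_e = 6^(1/4)·460.6 = 720.9 K.

721 K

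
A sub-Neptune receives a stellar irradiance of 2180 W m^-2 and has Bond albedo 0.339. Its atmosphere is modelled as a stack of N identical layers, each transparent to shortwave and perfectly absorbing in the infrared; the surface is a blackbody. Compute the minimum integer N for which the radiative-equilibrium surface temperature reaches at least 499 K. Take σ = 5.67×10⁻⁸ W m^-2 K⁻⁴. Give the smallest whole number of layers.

The effective emission temperature is T_e = [S(1−α)/(4σ)]^¼ = 282.3 K.
T_s = (N+1)^(1/4)·T_e ≥ 499 K requires N+1 ≥ (T_s/T_e)⁴ = (499/282.3)⁴ = 9.759.
Rounding up, N = 9.

9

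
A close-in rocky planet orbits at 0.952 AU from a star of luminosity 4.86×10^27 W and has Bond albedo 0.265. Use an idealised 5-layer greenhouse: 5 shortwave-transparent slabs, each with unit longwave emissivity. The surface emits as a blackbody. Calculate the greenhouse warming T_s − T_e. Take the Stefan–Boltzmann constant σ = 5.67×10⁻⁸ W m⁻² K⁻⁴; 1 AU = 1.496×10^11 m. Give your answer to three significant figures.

282 K

d = 0.952 × 1.496×10^11 m = 1.424×10^11 m.
Flux at the orbit: S = L/(4πd²) = 4.86×10^27/(4π·(1.42×10^11)²) = 19070 W m⁻².
Top-of-atmosphere balance: σT_e⁴ = S(1−α)/4 = 3504 W m⁻² → T_e = 498.6 K.
Surface: T_s = (6)^¼·T_e = 780.3 K.
Warming: T_s − T_e = 281.7 K.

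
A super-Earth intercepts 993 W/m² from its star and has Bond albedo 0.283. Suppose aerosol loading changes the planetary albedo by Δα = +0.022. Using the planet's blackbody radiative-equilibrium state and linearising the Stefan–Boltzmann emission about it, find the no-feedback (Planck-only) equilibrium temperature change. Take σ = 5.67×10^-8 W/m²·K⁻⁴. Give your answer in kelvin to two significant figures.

The baseline emission temperature is T_e = 236.7 K.
The change in absorbed flux is Δ[S(1−α)/4] = −SΔα/4 = -5.462 W/m².
Planck response: λ_P = 4σT_e³ = 4·5.67×10⁻⁸·(236.7)³ = 3.008 W/m²/K.
So ΔT₀ = -5.462/3.008 = -1.82 K.

-1.8 kelvin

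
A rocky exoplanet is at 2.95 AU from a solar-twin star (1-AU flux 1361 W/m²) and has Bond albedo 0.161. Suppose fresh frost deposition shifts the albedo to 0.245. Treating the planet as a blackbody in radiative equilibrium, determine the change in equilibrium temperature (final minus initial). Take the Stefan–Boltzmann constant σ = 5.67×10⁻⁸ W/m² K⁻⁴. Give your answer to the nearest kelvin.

-4 kelvin

Flux at the orbit: S = 1361/(2.95)² = 156.4 W/m².
Before: T₁ = [156.4·0.839/(4σ)]^(1/4) = 155.1 K.
With α = 0.245, T₂ = 151.1 K.
ΔT = T₂ − T₁ = -4.037 K.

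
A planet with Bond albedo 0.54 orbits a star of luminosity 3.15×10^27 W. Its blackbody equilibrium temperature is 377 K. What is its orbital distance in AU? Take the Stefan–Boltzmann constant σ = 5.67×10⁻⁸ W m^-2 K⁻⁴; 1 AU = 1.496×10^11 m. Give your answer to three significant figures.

1.06 AU

The flux needed for this T is 4σT⁴/(1−0.54) = 9960 W m^-2.
From L = 4πd²S, d = √(3.15×10^27/(4π·9960)) = 1.586×10^11 m = 1.060 AU.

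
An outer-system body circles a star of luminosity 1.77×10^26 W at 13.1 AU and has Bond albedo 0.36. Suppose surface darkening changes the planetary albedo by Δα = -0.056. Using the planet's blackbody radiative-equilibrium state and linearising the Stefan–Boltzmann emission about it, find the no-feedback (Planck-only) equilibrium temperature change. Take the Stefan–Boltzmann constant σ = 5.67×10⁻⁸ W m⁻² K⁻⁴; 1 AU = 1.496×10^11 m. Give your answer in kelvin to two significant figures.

d = 13.1 × 1.496×10^11 m = 1.960×10^12 m.
Flux at the orbit: S = L/(4πd²) = 1.77×10^26/(4π·(1.96×10^12)²) = 3.667 W m⁻².
Unperturbed T_e = [3.667·(1−0.36)/(4σ)]^¼ = 56.72 K.
TOA radiative forcing: ΔF = −S·Δα/4 = −3.667·(-0.056)/4 = 0.05134 W m⁻².
The Planck feedback parameter is 4σT_e³ = 0.04138 W m⁻²/K.
So ΔT₀ = 0.05134/0.04138 = 1.24 K.

1.2 kelvin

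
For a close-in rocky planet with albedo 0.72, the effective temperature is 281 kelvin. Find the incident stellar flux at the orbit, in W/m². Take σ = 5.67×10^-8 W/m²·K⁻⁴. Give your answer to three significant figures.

From S(1−α)/4 = σT⁴: S = 4σT⁴/(1−α).
The emitted flux is σT⁴ = 353.5 W/m².
So S = 4×353.5/(1−0.72) = 5050 W/m².

5050 W/m²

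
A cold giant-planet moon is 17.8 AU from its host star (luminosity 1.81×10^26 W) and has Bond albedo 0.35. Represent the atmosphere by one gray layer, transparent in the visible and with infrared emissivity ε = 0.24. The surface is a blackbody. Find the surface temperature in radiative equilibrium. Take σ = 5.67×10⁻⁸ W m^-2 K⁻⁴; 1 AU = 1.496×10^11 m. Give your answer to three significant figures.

d = 17.8 × 1.496×10^11 m = 2.663×10^12 m.
S = L/(4πd²) = 2.031 W m^-2.
Effective emission temperature (TOA balance): σT_e⁴ = S(1−α)/4 = 0.3301 W m^-2 → T_e = 49.12 K.
The surface balance (absorbed SW + ε·downward IR = σT_s⁴) with T_a⁴ = T_s⁴/2 reduces to T_s = T_e·[2/(2−ε)]^¼ = 50.72 K.

50.7 K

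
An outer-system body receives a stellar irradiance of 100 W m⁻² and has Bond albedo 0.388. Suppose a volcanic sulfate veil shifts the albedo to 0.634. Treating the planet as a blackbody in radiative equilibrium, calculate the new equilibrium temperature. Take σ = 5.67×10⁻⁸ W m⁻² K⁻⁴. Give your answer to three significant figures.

T₂ = [S(1−α₂)/(4σ)]^(1/4) = [100.0·0.366/(4σ)]^(1/4) = 112.7 K.

113 kelvin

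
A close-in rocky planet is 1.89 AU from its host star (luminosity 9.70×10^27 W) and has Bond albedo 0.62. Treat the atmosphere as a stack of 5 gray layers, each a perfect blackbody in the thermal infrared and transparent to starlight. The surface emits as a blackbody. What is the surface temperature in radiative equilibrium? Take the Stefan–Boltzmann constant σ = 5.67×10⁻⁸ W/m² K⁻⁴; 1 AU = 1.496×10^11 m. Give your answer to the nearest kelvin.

d = 1.89 × 1.496×10^11 m = 2.827×10^11 m.
S = L/(4πd²) = 9656 W/m².
OLR = S(1−α)/4 = 917.3 W/m²; the top layer radiates at T_e = 356.6 K.
With N = 5 opaque layers, T_s = (N+1)^(1/4)·T_e = 6^(1/4)·356.6 = 558.2 K.

558 kelvin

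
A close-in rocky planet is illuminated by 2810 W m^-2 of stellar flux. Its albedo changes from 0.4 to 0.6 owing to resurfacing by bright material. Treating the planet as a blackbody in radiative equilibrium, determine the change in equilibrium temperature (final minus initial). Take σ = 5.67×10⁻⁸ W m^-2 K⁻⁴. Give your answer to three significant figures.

-28.3 K

Initial: T₁ = [S(1−0.4)/(4σ)]^(1/4) = 293.6 K.
Final:   T₂ = [S(1−0.6)/(4σ)]^(1/4) = 265.3 K.
ΔT = T₂ − T₁ = -28.31 K.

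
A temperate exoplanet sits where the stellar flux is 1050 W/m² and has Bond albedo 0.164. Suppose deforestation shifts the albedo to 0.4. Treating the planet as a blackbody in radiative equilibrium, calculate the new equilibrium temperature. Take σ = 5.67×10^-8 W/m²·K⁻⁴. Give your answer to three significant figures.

230 K

With the new albedo, S(1−α₂)/4 = 157.5 W/m², so T₂ = 229.6 K.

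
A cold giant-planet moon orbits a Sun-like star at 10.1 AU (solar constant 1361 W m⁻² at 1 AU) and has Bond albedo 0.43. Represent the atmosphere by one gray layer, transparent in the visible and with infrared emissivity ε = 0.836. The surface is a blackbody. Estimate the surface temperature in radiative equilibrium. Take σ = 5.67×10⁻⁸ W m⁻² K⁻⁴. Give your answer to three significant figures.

87.1 kelvin

Flux at the orbit: S = 1361/(10.1)² = 13.34 W m⁻².
At the top of the atmosphere, σT_e⁴ = S(1−α)/4 = 1.901 W m⁻², giving T_e = 76.10 K.
For a single slab of emissivity ε, T_s⁴ = 2T_e⁴/(2−ε); thus T_s = 76.10·(1.718)^(1/4) = 87.12 K.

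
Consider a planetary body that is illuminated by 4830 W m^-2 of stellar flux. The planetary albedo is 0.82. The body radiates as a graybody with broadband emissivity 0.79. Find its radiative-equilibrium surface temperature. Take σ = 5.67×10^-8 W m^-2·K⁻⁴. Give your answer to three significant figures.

The planet absorbs (1−α)S over its disc πR² and re-emits over 4πR², so the mean absorbed flux is (1−0.82)·4830/4 = 217.4 W m^-2.
Radiative balance εσT⁴ = 217.4 gives T = [217.4/(0.79·σ)]^(1/4) = 263.9 K.

264 kelvin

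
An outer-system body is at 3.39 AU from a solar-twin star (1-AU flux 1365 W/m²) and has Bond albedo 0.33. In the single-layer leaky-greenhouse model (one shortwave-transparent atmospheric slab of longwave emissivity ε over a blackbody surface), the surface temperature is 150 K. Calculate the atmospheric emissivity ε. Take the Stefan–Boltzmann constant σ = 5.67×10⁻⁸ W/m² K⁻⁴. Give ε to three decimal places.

Flux at the orbit: S = 1365/(3.39)² = 118.8 W/m².
TOA balance gives T_e = 136.9 K.
Inverting T_s⁴ = 2T_e⁴/(2−ε): (T_e/T_s)⁴ = 0.6931, so ε = 2(1 − 0.6931) = 0.6138.

0.614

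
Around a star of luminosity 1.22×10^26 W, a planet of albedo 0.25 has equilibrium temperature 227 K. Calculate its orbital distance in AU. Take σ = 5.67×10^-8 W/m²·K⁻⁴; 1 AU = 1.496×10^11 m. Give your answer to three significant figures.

Required flux: S = 4σT⁴/(1−α) = 802.9 W/m².
Then d = [L/(4πS)]^(1/2) = 1.100×10^11 m, i.e. 0.7350 AU.

0.735 AU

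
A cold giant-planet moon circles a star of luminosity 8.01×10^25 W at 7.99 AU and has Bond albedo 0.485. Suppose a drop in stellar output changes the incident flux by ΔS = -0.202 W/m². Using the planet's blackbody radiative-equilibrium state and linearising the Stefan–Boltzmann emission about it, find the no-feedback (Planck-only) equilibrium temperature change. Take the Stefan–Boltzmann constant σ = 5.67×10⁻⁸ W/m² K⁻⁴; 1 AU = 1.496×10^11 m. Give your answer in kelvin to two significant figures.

d = 7.99 × 1.496×10^11 m = 1.195×10^12 m.
Flux at the orbit: S = L/(4πd²) = 8.01×10^25/(4π·(1.20×10^12)²) = 4.461 W/m².
Unperturbed T_e = [4.461·(1−0.485)/(4σ)]^¼ = 56.42 K.
ΔF = Δ[S(1−α)]/4 = (1−0.485)·-0.202/4 = -0.02601 W/m².
Planck response: λ_P = 4σT_e³ = 4·5.67×10⁻⁸·(56.42)³ = 0.04073 W/m²/K.
Hence the no-feedback warming is ΔF/(4σT_e³) = -0.639 K.

-0.64 K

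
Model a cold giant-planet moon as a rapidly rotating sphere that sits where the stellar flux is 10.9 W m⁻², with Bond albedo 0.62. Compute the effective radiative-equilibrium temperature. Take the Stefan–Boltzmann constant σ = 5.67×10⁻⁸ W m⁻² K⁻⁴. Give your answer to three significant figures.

65.4 kelvin

Absorbed flux (global mean): S(1−α)/4 = 10.90·0.38/4 = 1.036 W m⁻².
Set σT⁴ = 1.036 → T = (1.036/σ)^(1/4) = 65.37 K.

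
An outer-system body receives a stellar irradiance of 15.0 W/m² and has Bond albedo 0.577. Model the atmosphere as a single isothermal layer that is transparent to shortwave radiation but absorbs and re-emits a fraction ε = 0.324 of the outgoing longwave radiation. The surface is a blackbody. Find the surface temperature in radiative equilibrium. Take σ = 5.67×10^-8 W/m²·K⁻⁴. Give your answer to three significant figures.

The planet radiates to space at T_e = [S(1−α)/(4σ)]^(1/4) = 72.73 K.
Surface balance with a leaky layer gives σT_s⁴ = σT_e⁴·2/(2−ε), so T_s = T_e·[2/(2−0.324)]^(1/4) = 76.01 K.

76.0 K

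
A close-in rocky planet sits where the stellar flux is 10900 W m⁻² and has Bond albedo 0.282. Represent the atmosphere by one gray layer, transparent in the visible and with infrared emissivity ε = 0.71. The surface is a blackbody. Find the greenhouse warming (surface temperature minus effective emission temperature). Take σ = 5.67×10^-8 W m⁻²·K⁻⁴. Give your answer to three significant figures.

49.9 kelvin

The planet radiates to space at T_e = [S(1−α)/(4σ)]^(1/4) = 431.0 K.
Surface balance with a leaky layer gives σT_s⁴ = σT_e⁴·2/(2−ε), so T_s = T_e·[2/(2−0.71)]^(1/4) = 480.9 K.
Greenhouse warming: T_s − T_e = 49.94 K.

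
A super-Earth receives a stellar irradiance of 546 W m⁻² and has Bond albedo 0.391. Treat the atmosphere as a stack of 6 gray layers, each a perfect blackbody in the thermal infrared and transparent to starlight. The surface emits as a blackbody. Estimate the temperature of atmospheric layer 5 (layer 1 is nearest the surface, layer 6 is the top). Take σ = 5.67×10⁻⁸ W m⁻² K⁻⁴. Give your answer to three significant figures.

233 kelvin

Top-of-atmosphere balance: σT_e⁴ = S(1−α)/4 = 83.13 W m⁻² → T_e = 195.7 K.
In the N-layer model, layer k (counted from the surface) has T_k = (N+1−k)^(1/4)·T_e.
T_5 = (2)^(1/4)·195.7 = 232.7 K.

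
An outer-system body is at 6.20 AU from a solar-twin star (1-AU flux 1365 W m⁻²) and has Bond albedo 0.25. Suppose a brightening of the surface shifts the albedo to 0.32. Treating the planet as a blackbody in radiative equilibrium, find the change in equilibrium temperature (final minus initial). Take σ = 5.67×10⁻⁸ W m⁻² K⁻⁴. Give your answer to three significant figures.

-2.52 K

By the inverse-square law, S = 1365/6.20² = 35.51 W m⁻².
Initial: T₁ = [S(1−0.25)/(4σ)]^(1/4) = 104.1 K.
After:  T₂ = [35.51·0.68/(4σ)]^(1/4) = 101.6 K.
ΔT = T₂ − T₁ = -2.519 K.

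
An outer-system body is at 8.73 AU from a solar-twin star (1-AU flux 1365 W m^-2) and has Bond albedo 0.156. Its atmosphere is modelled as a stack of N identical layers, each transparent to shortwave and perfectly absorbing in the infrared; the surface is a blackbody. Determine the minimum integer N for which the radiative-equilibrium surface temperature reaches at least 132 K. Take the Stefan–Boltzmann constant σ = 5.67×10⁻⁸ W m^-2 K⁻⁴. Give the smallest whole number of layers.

By the inverse-square law, S = 1365/8.73² = 17.91 W m^-2.
The effective emission temperature is T_e = [S(1−α)/(4σ)]^¼ = 90.35 K.
Need (N+1)T_e⁴ ≥ T_s⁴, i.e. N+1 ≥ (132/90.35)⁴ = 4.555.
So N ≥ 3.555; the smallest integer is N = 4.

4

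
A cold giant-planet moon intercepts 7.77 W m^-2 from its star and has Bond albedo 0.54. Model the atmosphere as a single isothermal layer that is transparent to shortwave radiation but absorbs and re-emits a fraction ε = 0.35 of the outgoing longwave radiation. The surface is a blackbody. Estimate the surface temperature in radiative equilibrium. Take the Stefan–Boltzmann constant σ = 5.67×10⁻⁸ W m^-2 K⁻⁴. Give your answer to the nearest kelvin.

Effective emission temperature (TOA balance): σT_e⁴ = S(1−α)/4 = 0.8935 W m^-2 → T_e = 63.01 K.
The surface balance (absorbed SW + ε·downward IR = σT_s⁴) with T_a⁴ = T_s⁴/2 reduces to T_s = T_e·[2/(2−ε)]^¼ = 66.11 K.

66 kelvin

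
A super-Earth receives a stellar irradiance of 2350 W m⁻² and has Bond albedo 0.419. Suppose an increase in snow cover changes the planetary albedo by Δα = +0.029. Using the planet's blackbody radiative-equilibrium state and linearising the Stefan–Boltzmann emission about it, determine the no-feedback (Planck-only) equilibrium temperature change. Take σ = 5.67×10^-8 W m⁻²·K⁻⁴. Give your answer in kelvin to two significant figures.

The baseline emission temperature is T_e = 278.5 K.
TOA radiative forcing: ΔF = −S·Δα/4 = −2350·(+0.029)/4 = -17.04 W m⁻².
Linearising σT⁴ gives d(σT⁴)/dT = 4σT_e³ = 4.902 W m⁻² per K.
Hence the no-feedback warming is ΔF/(4σT_e³) = -3.48 K.

-3.5 K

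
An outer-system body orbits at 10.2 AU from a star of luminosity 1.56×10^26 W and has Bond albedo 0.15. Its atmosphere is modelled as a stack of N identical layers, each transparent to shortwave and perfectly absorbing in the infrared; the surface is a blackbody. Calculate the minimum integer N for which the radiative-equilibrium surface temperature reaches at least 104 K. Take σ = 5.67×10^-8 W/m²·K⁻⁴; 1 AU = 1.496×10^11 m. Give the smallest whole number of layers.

5

Orbital distance: d = 10.2 AU = 1.526×10^12 m.
Spreading L over a sphere of radius d: S = 1.56×10^26/(4π·1.53×10^12²) = 5.332 W/m².
Top-of-atmosphere balance: σT_e⁴ = S(1−α)/4 = 1.133 W/m² → T_e = 66.86 K.
Need (N+1)T_e⁴ ≥ T_s⁴, i.e. N+1 ≥ (104/66.86)⁴ = 5.855.
So N ≥ 4.855; the smallest integer is N = 5.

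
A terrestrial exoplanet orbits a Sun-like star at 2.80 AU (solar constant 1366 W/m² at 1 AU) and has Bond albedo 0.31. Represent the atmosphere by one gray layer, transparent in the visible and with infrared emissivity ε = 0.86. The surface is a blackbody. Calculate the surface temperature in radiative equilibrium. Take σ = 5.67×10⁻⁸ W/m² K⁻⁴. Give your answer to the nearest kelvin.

175 kelvin

By the inverse-square law, S = 1366/2.80² = 174.2 W/m².
Effective emission temperature (TOA balance): σT_e⁴ = S(1−α)/4 = 30.06 W/m² → T_e = 151.7 K.
The surface balance (absorbed SW + ε·downward IR = σT_s⁴) with T_a⁴ = T_s⁴/2 reduces to T_s = T_e·[2/(2−ε)]^¼ = 174.6 K.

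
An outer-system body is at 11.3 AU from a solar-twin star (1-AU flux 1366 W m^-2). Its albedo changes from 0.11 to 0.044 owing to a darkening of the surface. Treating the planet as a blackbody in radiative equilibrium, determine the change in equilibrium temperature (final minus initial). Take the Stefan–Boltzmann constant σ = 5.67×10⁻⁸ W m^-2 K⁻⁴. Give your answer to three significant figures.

1.45 K

By the inverse-square law, S = 1366/11.3² = 10.70 W m^-2.
Before: T₁ = [10.70·0.89/(4σ)]^(1/4) = 80.49 K.
Final:   T₂ = [S(1−0.044)/(4σ)]^(1/4) = 81.95 K.
ΔT = T₂ − T₁ = 1.453 K.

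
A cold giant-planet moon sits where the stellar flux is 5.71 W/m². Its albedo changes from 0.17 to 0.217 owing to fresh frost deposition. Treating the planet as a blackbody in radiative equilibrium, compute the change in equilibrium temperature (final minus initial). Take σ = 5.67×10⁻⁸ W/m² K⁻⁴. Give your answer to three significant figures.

-0.978 kelvin

With α = 0.17, T₁ = 67.61 K.
With α = 0.217, T₂ = 66.63 K.
ΔT = T₂ − T₁ = -0.9782 K.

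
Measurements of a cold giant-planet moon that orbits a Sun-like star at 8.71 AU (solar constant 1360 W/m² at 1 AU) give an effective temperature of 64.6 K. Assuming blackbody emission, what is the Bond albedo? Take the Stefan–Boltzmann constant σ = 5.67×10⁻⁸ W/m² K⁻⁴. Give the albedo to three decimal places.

0.780

Flux at the orbit: S = 1360/(8.71)² = 17.93 W/m².
Rearranging the radiative balance, α = 1 − 4σT⁴/S.
σT⁴ = 0.9874 W/m², so 4σT⁴ = 3.950 W/m².
Hence α = 1 − 3.950/17.93 = 0.7797.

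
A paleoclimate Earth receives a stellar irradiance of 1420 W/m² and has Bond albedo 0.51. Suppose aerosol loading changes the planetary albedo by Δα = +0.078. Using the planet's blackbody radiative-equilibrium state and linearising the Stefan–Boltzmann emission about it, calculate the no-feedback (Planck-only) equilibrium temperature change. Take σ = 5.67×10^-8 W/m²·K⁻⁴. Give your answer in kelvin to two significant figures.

-9.4 kelvin

The baseline emission temperature is T_e = 235.3 K.
The change in absorbed flux is Δ[S(1−α)/4] = −SΔα/4 = -27.69 W/m².
The Planck feedback parameter is 4σT_e³ = 2.956 W/m²/K.
Hence the no-feedback warming is ΔF/(4σT_e³) = -9.37 K.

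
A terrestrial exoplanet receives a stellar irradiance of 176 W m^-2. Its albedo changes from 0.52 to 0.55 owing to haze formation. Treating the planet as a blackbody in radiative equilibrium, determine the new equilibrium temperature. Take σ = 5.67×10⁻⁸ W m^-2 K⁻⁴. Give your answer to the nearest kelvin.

137 K

New equilibrium: T₂ = [(1−0.55)·176.0/(4σ)]^(1/4) = 136.7 K.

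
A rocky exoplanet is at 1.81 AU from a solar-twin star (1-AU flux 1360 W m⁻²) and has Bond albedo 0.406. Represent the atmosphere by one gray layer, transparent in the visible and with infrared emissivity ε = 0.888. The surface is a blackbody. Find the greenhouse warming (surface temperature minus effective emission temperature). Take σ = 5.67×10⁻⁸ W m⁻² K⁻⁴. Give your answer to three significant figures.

28.7 K

Flux at the orbit: S = 1360/(1.81)² = 415.1 W m⁻².
The planet radiates to space at T_e = [S(1−α)/(4σ)]^(1/4) = 181.6 K.
For a single slab of emissivity ε, T_s⁴ = 2T_e⁴/(2−ε); thus T_s = 181.6·(1.799)^(1/4) = 210.3 K.
The atmosphere warms the surface by 28.70 K.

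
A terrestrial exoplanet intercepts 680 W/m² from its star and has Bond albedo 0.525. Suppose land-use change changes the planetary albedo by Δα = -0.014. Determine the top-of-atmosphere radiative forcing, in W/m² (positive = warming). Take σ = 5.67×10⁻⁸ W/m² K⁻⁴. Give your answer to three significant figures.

ΔF = −(S/4)Δα = −(680.0/4)×(-0.014) = 2.380 W/m².

2.38 W/m²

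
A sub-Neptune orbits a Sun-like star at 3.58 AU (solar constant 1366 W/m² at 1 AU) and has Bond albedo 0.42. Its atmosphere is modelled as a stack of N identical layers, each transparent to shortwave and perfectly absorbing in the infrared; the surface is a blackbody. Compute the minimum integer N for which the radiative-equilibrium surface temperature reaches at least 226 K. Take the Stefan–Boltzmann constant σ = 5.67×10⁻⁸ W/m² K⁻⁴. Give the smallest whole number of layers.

Irradiance scales as 1/d², so S = 1366 W/m² × (1/3.58)² = 106.6 W/m².
Top-of-atmosphere balance: σT_e⁴ = S(1−α)/4 = 15.45 W/m² → T_e = 128.5 K.
Need (N+1)T_e⁴ ≥ T_s⁴, i.e. N+1 ≥ (226/128.5)⁴ = 9.571.
Rounding up, N = 9.

9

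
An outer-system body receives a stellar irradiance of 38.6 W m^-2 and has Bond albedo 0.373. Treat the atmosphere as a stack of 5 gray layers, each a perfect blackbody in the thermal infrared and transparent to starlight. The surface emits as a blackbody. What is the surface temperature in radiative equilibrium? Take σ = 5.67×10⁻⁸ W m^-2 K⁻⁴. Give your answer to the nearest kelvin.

159 K

Top-of-atmosphere balance: σT_e⁴ = S(1−α)/4 = 6.051 W m^-2 → T_e = 101.6 K.
For an N-layer opaque stack, T_s⁴ = (N+1)T_e⁴, hence T_s = (6)^(1/4)×101.6 K = 159.1 K.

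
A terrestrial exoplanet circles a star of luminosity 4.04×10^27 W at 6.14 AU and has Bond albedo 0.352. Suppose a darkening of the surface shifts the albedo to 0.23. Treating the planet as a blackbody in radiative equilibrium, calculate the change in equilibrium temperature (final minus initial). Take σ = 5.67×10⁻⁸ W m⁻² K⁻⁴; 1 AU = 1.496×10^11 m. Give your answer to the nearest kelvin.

d = 6.14 × 1.496×10^11 m = 9.185×10^11 m.
Spreading L over a sphere of radius d: S = 4.04×10^27/(4π·9.19×10^11²) = 381.0 W m⁻².
Initial: T₁ = [S(1−0.352)/(4σ)]^(1/4) = 181.6 K.
Final:   T₂ = [S(1−0.23)/(4σ)]^(1/4) = 189.7 K.
Change: 189.7 − 181.6 = 8.005 K.

8 kelvin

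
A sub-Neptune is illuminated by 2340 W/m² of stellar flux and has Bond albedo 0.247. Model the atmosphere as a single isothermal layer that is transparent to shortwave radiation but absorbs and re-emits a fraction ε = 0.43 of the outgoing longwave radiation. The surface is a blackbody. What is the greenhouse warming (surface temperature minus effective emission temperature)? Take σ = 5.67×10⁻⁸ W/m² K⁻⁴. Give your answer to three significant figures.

The planet radiates to space at T_e = [S(1−α)/(4σ)]^(1/4) = 296.9 K.
For a single slab of emissivity ε, T_s⁴ = 2T_e⁴/(2−ε); thus T_s = 296.9·(1.274)^(1/4) = 315.4 K.
The atmosphere warms the surface by 18.52 K.

18.5 kelvin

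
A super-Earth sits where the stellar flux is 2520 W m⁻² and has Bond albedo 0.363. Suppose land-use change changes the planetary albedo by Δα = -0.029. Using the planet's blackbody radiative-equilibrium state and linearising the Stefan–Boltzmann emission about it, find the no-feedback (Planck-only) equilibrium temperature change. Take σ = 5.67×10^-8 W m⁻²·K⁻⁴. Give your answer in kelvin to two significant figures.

Reference equilibrium: T_e = [S(1−α)/(4σ)]^(1/4) = 290.1 K.
TOA radiative forcing: ΔF = −S·Δα/4 = −2520·(-0.029)/4 = 18.27 W m⁻².
Linearising σT⁴ gives d(σT⁴)/dT = 4σT_e³ = 5.534 W m⁻² per K.
ΔT₀ = ΔF/λ_P = 18.27/5.534 = 3.30 K.

3.3 K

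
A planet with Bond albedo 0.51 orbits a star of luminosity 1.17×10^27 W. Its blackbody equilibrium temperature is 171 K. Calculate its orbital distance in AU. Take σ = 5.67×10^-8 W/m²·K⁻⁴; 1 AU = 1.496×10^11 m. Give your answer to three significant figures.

3.24 AU

Required flux: S = 4σT⁴/(1−α) = 395.8 W/m².
S = L/(4πd²) → d = √(L/4πS) = √(1.17×10^27/(4π·395.8)) = 4.850×10^11 m = 3.242 AU.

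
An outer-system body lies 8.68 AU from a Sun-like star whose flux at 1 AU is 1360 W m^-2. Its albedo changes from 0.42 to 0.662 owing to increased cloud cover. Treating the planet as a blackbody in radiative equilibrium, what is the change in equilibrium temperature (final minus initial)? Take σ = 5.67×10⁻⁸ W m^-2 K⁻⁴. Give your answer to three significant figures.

-10.4 K

By the inverse-square law, S = 1360/8.68² = 18.05 W m^-2.
Before: T₁ = [18.05·0.58/(4σ)]^(1/4) = 82.43 K.
With α = 0.662, T₂ = 72.02 K.
Change: 72.02 − 82.43 = -10.41 K.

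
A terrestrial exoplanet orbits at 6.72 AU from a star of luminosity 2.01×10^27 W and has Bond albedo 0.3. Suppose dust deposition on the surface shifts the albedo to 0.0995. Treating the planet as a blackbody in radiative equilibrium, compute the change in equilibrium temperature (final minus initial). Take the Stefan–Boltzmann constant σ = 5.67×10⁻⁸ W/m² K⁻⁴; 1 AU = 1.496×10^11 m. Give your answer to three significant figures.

9.66 kelvin

Orbital distance: d = 6.72 AU = 1.005×10^12 m.
Spreading L over a sphere of radius d: S = 2.01×10^27/(4π·1.01×10^12²) = 158.3 W/m².
With α = 0.3, T₁ = 148.7 K.
Final:   T₂ = [S(1−0.0995)/(4σ)]^(1/4) = 158.3 K.
Change: 158.3 − 148.7 = 9.662 K.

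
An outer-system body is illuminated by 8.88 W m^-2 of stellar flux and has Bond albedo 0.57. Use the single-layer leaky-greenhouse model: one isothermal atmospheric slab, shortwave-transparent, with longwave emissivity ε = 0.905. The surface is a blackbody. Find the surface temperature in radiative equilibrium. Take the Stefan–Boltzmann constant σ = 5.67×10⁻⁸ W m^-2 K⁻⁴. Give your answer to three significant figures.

At the top of the atmosphere, σT_e⁴ = S(1−α)/4 = 0.9546 W m^-2, giving T_e = 64.06 K.
For a single slab of emissivity ε, T_s⁴ = 2T_e⁴/(2−ε); thus T_s = 64.06·(1.826)^(1/4) = 74.47 K.

74.5 kelvin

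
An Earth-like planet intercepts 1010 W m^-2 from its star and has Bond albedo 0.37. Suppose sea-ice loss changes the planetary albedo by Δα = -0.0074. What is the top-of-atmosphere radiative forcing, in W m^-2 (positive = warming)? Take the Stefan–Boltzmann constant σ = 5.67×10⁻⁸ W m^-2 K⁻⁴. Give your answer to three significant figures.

1.87 W m^-2

The change in absorbed flux is Δ[S(1−α)/4] = −SΔα/4 = 1.869 W m^-2.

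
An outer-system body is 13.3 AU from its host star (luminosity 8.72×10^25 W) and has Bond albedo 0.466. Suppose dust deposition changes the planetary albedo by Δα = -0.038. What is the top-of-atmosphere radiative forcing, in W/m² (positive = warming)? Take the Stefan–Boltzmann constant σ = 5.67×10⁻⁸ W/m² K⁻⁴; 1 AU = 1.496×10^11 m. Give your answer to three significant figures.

0.0167 W/m²

d = 13.3 × 1.496×10^11 m = 1.990×10^12 m.
S = L/(4πd²) = 1.753 W/m².
ΔF = −(S/4)Δα = −(1.753/4)×(-0.038) = 0.01665 W/m².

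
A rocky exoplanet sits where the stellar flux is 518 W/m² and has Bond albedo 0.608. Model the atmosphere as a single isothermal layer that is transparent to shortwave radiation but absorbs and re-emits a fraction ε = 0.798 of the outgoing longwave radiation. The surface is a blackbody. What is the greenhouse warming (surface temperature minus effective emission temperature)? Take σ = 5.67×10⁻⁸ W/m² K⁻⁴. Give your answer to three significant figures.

Effective emission temperature (TOA balance): σT_e⁴ = S(1−α)/4 = 50.76 W/m² → T_e = 173.0 K.
Surface balance with a leaky layer gives σT_s⁴ = σT_e⁴·2/(2−ε), so T_s = T_e·[2/(2−0.798)]^(1/4) = 196.5 K.
T_s − T_e = 196.5 − 173.0 = 23.48 K.

23.5 kelvin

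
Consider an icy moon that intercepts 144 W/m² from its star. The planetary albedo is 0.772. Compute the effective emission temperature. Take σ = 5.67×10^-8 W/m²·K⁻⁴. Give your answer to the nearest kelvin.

The planet absorbs (1−α)S over its disc πR² and re-emits over 4πR², so the mean absorbed flux is (1−0.772)·144.0/4 = 8.208 W/m².
In equilibrium σT⁴ equals this, so T = 109.7 K.

110 K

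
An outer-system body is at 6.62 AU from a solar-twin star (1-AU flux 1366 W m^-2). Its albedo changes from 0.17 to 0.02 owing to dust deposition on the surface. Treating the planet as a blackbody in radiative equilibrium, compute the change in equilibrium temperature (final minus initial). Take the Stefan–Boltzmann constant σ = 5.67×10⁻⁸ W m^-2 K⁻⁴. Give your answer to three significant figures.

4.38 K

Flux at the orbit: S = 1366/(6.62)² = 31.17 W m^-2.
Initial: T₁ = [S(1−0.17)/(4σ)]^(1/4) = 103.3 K.
Final:   T₂ = [S(1−0.02)/(4σ)]^(1/4) = 107.7 K.
ΔT = T₂ − T₁ = 4.383 K.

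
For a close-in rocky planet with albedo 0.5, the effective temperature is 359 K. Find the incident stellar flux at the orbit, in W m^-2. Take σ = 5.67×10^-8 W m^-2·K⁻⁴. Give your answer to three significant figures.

Invert the energy balance for S: S = 4σT⁴/(1−α).
The emitted flux is σT⁴ = 941.8 W m^-2.
S = 4·941.8/0.5 = 7534 W m^-2.

7530 W m^-2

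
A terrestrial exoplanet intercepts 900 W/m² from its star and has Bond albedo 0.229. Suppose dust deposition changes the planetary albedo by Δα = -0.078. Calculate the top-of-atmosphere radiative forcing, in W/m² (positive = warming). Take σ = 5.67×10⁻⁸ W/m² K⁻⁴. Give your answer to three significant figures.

TOA radiative forcing: ΔF = −S·Δα/4 = −900.0·(-0.078)/4 = 17.55 W/m².

17.6 W/m²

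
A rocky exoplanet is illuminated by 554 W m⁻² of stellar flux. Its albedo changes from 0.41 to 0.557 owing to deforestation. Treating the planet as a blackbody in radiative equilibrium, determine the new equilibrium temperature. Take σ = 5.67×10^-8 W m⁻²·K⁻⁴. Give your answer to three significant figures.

181 K

T₂ = [S(1−α₂)/(4σ)]^(1/4) = [554.0·0.443/(4σ)]^(1/4) = 181.4 K.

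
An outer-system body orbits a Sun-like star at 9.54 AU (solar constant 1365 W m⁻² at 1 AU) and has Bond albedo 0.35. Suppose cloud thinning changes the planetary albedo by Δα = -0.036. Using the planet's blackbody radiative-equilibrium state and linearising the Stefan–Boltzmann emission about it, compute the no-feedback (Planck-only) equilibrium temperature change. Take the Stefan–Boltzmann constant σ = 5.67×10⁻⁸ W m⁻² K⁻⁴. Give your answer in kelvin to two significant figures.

1.1 kelvin

Irradiance scales as 1/d², so S = 1365 W m⁻² × (1/9.54)² = 15.00 W m⁻².
Unperturbed T_e = [15.00·(1−0.35)/(4σ)]^¼ = 80.97 K.
TOA radiative forcing: ΔF = −S·Δα/4 = −15.00·(-0.036)/4 = 0.1350 W m⁻².
The Planck feedback parameter is 4σT_e³ = 0.1204 W m⁻²/K.
Hence the no-feedback warming is ΔF/(4σT_e³) = 1.12 K.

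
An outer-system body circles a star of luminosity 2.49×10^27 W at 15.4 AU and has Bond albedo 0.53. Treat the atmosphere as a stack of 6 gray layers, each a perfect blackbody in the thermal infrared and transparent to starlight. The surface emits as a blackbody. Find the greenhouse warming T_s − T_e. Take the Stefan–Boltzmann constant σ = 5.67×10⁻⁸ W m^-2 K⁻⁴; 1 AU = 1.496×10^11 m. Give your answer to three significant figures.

d = 15.4 × 1.496×10^11 m = 2.304×10^12 m.
S = L/(4πd²) = 37.33 W m^-2.
Top-of-atmosphere balance: σT_e⁴ = S(1−α)/4 = 4.387 W m^-2 → T_e = 93.79 K.
T_s = (N+1)^(1/4)·T_e = 152.5 K.
Warming: T_s − T_e = 58.76 K.

58.8 K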